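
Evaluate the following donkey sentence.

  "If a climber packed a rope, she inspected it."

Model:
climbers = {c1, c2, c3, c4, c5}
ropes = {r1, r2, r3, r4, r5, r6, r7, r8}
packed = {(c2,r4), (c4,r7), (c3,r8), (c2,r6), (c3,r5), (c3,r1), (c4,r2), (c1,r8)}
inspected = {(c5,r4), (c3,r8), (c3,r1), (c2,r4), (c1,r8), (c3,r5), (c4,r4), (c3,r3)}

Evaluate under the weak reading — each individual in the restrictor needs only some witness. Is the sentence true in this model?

False

"it" takes "a rope" as antecedent — a donkey pronoun bound across the clause boundary.
Weak reading: every climber c with some packed-rope has at least one packed-rope r such that inspected(c,r).
Per climber: c1:✓  c2:✓  c3:✓  c4:✗
c4 has no witness among its packed-ropes.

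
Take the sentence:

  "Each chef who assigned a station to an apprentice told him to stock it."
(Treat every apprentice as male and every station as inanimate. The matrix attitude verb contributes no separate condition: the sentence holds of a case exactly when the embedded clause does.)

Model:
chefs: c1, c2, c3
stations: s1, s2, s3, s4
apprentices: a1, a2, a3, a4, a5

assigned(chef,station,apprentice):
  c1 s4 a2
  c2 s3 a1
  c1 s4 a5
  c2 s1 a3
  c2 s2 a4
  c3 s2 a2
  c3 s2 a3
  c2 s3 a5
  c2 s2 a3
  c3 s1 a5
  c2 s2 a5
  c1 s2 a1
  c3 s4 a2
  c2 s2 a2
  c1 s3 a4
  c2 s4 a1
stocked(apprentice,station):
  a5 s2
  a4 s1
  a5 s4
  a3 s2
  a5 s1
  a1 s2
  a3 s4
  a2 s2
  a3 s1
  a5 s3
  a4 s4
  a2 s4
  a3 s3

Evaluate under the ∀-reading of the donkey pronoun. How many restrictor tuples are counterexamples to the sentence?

4

"him" takes "an apprentice" as antecedent and "it" takes "a station"; both are donkey pronouns co-varying with the restrictor.
Strong reading: for every (c,s,a) with assigned(c,s,a), stocked(a,s).
Restrictor triples: (c1,s2,a1)→stocked(a1,s2) ✓  (c1,s3,a4)→stocked(a4,s3) ✗  (c1,s4,a2)→stocked(a2,s4) ✓  (c1,s4,a5)→stocked(a5,s4) ✓  (c2,s1,a3)→stocked(a3,s1) ✓  (c2,s2,a2)→stocked(a2,s2) ✓  (c2,s2,a3)→stocked(a3,s2) ✓  (c2,s2,a4)→stocked(a4,s2) ✗  (c2,s2,a5)→stocked(a5,s2) ✓  (c2,s3,a1)→stocked(a1,s3) ✗  (c2,s3,a5)→stocked(a5,s3) ✓  (c2,s4,a1)→stocked(a1,s4) ✗  (c3,s1,a5)→stocked(a5,s1) ✓  (c3,s2,a2)→stocked(a2,s2) ✓  (c3,s2,a3)→stocked(a3,s2) ✓  (c3,s4,a2)→stocked(a2,s4) ✓
Counterexamples (restrictor triples failing the scope): 4.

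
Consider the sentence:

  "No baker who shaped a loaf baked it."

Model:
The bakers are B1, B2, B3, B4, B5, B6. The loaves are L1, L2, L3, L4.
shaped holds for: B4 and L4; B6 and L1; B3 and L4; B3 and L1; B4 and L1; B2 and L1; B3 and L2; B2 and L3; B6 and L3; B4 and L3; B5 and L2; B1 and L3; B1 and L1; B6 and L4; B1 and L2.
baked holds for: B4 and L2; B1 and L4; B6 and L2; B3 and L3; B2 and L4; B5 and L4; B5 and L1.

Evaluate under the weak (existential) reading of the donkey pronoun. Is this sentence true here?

"it" takes "a loaf" as antecedent — a donkey pronoun bound across the clause boundary.
Truth condition: for no (b,l) with shaped(b,l) does baked(b,l) hold.
Restrictor pairs — does the scope hold? (B1,L1):fails  (B1,L2):fails  (B1,L3):fails  (B2,L1):fails  (B2,L3):fails  (B3,L1):fails  (B3,L2):fails  (B3,L4):fails  (B4,L1):fails  (B4,L3):fails  (B4,L4):fails  (B5,L2):fails  (B6,L1):fails  (B6,L3):fails  (B6,L4):fails
Scope holds for no restrictor pair, so the sentence is true.

True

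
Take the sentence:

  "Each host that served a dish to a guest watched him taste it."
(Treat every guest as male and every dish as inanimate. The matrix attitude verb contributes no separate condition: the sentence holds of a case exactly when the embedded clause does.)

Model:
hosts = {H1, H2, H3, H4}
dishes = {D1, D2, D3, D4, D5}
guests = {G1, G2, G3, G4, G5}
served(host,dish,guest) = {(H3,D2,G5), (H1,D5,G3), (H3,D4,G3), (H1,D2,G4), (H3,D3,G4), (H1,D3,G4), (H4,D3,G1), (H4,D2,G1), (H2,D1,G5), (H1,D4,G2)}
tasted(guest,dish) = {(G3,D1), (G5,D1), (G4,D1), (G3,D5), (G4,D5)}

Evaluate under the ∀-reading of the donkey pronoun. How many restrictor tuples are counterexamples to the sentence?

"him" takes "a guest" as antecedent and "it" takes "a dish"; both are donkey pronouns co-varying with the restrictor.
Strong reading: for every (h,d,g) with served(h,d,g), tasted(g,d).
Restrictor triples: (H1,D2,G4)→tasted(G4,D2) ✗  (H1,D3,G4)→tasted(G4,D3) ✗  (H1,D4,G2)→tasted(G2,D4) ✗  (H1,D5,G3)→tasted(G3,D5) ✓  (H2,D1,G5)→tasted(G5,D1) ✓  (H3,D2,G5)→tasted(G5,D2) ✗  (H3,D3,G4)→tasted(G4,D3) ✗  (H3,D4,G3)→tasted(G3,D4) ✗  (H4,D2,G1)→tasted(G1,D2) ✗  (H4,D3,G1)→tasted(G1,D3) ✗
Counterexamples (restrictor triples failing the scope): 8.

8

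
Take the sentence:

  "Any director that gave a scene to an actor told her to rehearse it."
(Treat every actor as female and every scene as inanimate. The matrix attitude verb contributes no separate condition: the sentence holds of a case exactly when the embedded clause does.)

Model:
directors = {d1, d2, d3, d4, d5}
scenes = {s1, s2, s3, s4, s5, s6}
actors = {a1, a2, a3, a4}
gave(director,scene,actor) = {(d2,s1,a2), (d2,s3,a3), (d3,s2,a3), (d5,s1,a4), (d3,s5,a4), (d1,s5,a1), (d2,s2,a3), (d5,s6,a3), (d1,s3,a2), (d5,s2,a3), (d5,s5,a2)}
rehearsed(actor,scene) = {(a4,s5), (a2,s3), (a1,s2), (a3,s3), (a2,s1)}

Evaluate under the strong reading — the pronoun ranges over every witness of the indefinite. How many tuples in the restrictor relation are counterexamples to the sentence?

"her" takes "an actor" as antecedent and "it" takes "a scene"; both are donkey pronouns co-varying with the restrictor.
Strong reading: for every (d,s,a) with gave(d,s,a), rehearsed(a,s).
Restrictor triples: (d1,s3,a2)→rehearsed(a2,s3) ✓  (d1,s5,a1)→rehearsed(a1,s5) ✗  (d2,s1,a2)→rehearsed(a2,s1) ✓  (d2,s2,a3)→rehearsed(a3,s2) ✗  (d2,s3,a3)→rehearsed(a3,s3) ✓  (d3,s2,a3)→rehearsed(a3,s2) ✗  (d3,s5,a4)→rehearsed(a4,s5) ✓  (d5,s1,a4)→rehearsed(a4,s1) ✗  (d5,s2,a3)→rehearsed(a3,s2) ✗  (d5,s5,a2)→rehearsed(a2,s5) ✗  (d5,s6,a3)→rehearsed(a3,s6) ✗
Counterexamples (restrictor triples failing the scope): 7.

7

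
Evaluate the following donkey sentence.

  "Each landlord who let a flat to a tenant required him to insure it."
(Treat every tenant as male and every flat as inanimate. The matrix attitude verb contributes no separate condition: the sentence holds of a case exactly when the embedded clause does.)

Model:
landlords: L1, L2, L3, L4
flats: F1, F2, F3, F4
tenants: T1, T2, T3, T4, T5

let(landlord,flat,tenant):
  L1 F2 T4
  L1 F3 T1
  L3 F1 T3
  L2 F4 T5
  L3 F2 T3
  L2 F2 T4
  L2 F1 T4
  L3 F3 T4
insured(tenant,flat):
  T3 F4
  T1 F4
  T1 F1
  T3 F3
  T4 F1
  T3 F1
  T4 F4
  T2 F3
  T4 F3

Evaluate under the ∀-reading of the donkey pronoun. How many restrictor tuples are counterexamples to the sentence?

"him" takes "a tenant" as antecedent and "it" takes "a flat"; both are donkey pronouns co-varying with the restrictor.
Strong reading: for every (l,f,t) with let(l,f,t), insured(t,f).
Restrictor triples: (L1,F2,T4)→insured(T4,F2) ✗  (L1,F3,T1)→insured(T1,F3) ✗  (L2,F1,T4)→insured(T4,F1) ✓  (L2,F2,T4)→insured(T4,F2) ✗  (L2,F4,T5)→insured(T5,F4) ✗  (L3,F1,T3)→insured(T3,F1) ✓  (L3,F2,T3)→insured(T3,F2) ✗  (L3,F3,T4)→insured(T4,F3) ✓
Counterexamples (restrictor triples failing the scope): 5.

5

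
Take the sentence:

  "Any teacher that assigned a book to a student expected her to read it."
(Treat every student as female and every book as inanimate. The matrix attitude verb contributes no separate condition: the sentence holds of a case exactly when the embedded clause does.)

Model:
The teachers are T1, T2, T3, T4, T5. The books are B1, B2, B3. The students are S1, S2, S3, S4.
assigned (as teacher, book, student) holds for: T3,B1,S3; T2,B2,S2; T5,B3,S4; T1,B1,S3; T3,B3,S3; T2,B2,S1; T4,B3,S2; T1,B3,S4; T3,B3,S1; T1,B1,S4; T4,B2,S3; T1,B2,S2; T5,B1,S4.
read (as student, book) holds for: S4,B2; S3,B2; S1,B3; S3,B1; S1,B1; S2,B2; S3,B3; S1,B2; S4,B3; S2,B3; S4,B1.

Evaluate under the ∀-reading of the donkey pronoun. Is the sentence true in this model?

"her" takes "a student" as antecedent and "it" takes "a book"; both are donkey pronouns co-varying with the restrictor.
Strong reading: for every (t,b,s) with assigned(t,b,s), read(s,b).
Restrictor triples: (T1,B1,S3)→read(S3,B1) ✓  (T1,B1,S4)→read(S4,B1) ✓  (T1,B2,S2)→read(S2,B2) ✓  (T1,B3,S4)→read(S4,B3) ✓  (T2,B2,S1)→read(S1,B2) ✓  (T2,B2,S2)→read(S2,B2) ✓  (T3,B1,S3)→read(S3,B1) ✓  (T3,B3,S1)→read(S1,B3) ✓  (T3,B3,S3)→read(S3,B3) ✓  (T4,B2,S3)→read(S3,B2) ✓  (T4,B3,S2)→read(S2,B3) ✓  (T5,B1,S4)→read(S4,B1) ✓  (T5,B3,S4)→read(S4,B3) ✓
Every restrictor triple satisfies the scope.

True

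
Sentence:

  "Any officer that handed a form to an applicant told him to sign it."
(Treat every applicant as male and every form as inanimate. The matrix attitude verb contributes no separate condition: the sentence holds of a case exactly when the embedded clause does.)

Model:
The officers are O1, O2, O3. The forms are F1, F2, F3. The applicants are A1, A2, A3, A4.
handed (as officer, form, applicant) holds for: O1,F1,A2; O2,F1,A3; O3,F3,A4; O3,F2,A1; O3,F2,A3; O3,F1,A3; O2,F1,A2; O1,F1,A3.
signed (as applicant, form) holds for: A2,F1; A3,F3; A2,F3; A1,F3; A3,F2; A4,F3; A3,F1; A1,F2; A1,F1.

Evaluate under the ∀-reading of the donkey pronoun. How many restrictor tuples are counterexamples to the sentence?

0

"him" takes "an applicant" as antecedent and "it" takes "a form"; both are donkey pronouns co-varying with the restrictor.
Strong reading: for every (o,f,a) with handed(o,f,a), signed(a,f).
Restrictor triples: (O1,F1,A2)→signed(A2,F1) ✓  (O1,F1,A3)→signed(A3,F1) ✓  (O2,F1,A2)→signed(A2,F1) ✓  (O2,F1,A3)→signed(A3,F1) ✓  (O3,F1,A3)→signed(A3,F1) ✓  (O3,F2,A1)→signed(A1,F2) ✓  (O3,F2,A3)→signed(A3,F2) ✓  (O3,F3,A4)→signed(A4,F3) ✓
Counterexamples (restrictor triples failing the scope): 0.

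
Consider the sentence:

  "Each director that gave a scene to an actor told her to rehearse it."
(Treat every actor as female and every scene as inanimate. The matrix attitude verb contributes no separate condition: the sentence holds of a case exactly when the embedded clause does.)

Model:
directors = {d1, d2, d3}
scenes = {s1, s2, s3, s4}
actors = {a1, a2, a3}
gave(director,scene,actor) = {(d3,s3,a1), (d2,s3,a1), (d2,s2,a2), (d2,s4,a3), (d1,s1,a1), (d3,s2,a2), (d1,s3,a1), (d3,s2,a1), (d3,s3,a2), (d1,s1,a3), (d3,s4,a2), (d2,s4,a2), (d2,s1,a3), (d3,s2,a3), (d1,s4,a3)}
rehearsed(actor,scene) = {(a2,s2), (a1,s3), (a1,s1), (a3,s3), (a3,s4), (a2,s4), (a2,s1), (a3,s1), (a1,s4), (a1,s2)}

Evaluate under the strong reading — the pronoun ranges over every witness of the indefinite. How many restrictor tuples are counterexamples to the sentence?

"her" takes "an actor" as antecedent and "it" takes "a scene"; both are donkey pronouns co-varying with the restrictor.
Strong reading: for every (d,s,a) with gave(d,s,a), rehearsed(a,s).
Restrictor triples: (d1,s1,a1)→rehearsed(a1,s1) ✓  (d1,s1,a3)→rehearsed(a3,s1) ✓  (d1,s3,a1)→rehearsed(a1,s3) ✓  (d1,s4,a3)→rehearsed(a3,s4) ✓  (d2,s1,a3)→rehearsed(a3,s1) ✓  (d2,s2,a2)→rehearsed(a2,s2) ✓  (d2,s3,a1)→rehearsed(a1,s3) ✓  (d2,s4,a2)→rehearsed(a2,s4) ✓  (d2,s4,a3)→rehearsed(a3,s4) ✓  (d3,s2,a1)→rehearsed(a1,s2) ✓  (d3,s2,a2)→rehearsed(a2,s2) ✓  (d3,s2,a3)→rehearsed(a3,s2) ✗  (d3,s3,a1)→rehearsed(a1,s3) ✓  (d3,s3,a2)→rehearsed(a2,s3) ✗  (d3,s4,a2)→rehearsed(a2,s4) ✓
Counterexamples (restrictor triples failing the scope): 2.

2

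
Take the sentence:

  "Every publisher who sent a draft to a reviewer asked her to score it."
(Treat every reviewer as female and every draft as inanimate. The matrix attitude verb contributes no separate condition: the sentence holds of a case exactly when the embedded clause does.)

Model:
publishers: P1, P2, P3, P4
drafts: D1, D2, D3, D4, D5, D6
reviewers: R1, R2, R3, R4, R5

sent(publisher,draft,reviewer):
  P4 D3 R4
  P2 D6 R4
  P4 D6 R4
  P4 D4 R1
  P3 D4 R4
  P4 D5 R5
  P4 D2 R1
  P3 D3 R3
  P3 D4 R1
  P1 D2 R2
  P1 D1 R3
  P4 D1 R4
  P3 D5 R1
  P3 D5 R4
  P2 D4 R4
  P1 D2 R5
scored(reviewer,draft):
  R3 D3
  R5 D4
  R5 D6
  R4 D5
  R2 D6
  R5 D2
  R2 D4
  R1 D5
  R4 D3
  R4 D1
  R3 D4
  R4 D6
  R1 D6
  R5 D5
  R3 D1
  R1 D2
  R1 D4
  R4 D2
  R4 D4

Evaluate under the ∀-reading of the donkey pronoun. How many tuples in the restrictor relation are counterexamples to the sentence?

"her" takes "a reviewer" as antecedent and "it" takes "a draft"; both are donkey pronouns co-varying with the restrictor.
Strong reading: for every (p,d,r) with sent(p,d,r), scored(r,d).
Restrictor triples: (P1,D1,R3)→scored(R3,D1) ✓  (P1,D2,R2)→scored(R2,D2) ✗  (P1,D2,R5)→scored(R5,D2) ✓  (P2,D4,R4)→scored(R4,D4) ✓  (P2,D6,R4)→scored(R4,D6) ✓  (P3,D3,R3)→scored(R3,D3) ✓  (P3,D4,R1)→scored(R1,D4) ✓  (P3,D4,R4)→scored(R4,D4) ✓  (P3,D5,R1)→scored(R1,D5) ✓  (P3,D5,R4)→scored(R4,D5) ✓  (P4,D1,R4)→scored(R4,D1) ✓  (P4,D2,R1)→scored(R1,D2) ✓  (P4,D3,R4)→scored(R4,D3) ✓  (P4,D4,R1)→scored(R1,D4) ✓  (P4,D5,R5)→scored(R5,D5) ✓  (P4,D6,R4)→scored(R4,D6) ✓
Counterexamples (restrictor triples failing the scope): 1.

1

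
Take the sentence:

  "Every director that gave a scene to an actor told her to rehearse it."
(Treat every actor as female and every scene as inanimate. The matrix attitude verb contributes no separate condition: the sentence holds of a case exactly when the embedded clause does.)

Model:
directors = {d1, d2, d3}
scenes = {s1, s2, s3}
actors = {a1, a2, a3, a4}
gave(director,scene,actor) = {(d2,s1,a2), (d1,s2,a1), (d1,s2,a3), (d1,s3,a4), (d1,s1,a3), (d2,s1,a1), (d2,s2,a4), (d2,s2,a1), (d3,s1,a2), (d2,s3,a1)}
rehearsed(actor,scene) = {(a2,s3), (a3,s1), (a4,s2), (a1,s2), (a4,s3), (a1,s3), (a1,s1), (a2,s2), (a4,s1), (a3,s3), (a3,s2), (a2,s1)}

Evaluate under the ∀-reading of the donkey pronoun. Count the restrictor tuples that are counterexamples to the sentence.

"her" takes "an actor" as antecedent and "it" takes "a scene"; both are donkey pronouns co-varying with the restrictor.
Strong reading: for every (d,s,a) with gave(d,s,a), rehearsed(a,s).
Restrictor triples: (d1,s1,a3)→rehearsed(a3,s1) ✓  (d1,s2,a1)→rehearsed(a1,s2) ✓  (d1,s2,a3)→rehearsed(a3,s2) ✓  (d1,s3,a4)→rehearsed(a4,s3) ✓  (d2,s1,a1)→rehearsed(a1,s1) ✓  (d2,s1,a2)→rehearsed(a2,s1) ✓  (d2,s2,a1)→rehearsed(a1,s2) ✓  (d2,s2,a4)→rehearsed(a4,s2) ✓  (d2,s3,a1)→rehearsed(a1,s3) ✓  (d3,s1,a2)→rehearsed(a2,s1) ✓
Counterexamples (restrictor triples failing the scope): 0.

0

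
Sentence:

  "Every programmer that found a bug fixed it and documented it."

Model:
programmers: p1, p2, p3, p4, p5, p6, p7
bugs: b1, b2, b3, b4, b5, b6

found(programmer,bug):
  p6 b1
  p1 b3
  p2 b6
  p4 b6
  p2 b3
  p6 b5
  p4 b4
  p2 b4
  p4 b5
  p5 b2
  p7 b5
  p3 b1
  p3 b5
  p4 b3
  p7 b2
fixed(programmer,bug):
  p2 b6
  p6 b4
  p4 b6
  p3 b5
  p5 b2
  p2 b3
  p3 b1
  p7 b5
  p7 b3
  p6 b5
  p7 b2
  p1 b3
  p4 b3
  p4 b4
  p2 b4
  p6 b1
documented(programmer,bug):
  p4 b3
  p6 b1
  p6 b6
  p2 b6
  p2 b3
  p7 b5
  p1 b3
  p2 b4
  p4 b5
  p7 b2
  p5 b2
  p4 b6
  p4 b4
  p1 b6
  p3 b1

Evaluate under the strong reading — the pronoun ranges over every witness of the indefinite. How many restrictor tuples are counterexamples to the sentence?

"it" takes "a bug" as antecedent — a donkey pronoun bound across the clause boundary.
Strong reading: for every (p,b) with found(p,b), fixed(p,b) ∧ documented(p,b).
Restrictor pairs: (p1,b3) ✓  (p2,b3) ✓  (p2,b4) ✓  (p2,b6) ✓  (p3,b1) ✓  (p3,b5) ✗  (p4,b3) ✓  (p4,b4) ✓  (p4,b5) ✗  (p4,b6) ✓  (p5,b2) ✓  (p6,b1) ✓  (p6,b5) ✗  (p7,b2) ✓  (p7,b5) ✓
Counterexamples (restrictor pairs failing the scope): 3.

3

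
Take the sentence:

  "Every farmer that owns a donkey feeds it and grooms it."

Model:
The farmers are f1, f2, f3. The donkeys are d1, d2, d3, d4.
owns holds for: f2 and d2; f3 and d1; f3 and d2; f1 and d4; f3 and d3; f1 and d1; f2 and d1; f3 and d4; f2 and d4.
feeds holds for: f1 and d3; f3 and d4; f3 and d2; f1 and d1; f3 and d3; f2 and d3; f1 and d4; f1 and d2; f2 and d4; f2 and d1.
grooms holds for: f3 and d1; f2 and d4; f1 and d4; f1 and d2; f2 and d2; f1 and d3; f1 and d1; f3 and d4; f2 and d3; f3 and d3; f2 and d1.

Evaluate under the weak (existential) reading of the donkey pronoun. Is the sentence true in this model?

"it" takes "a donkey" as antecedent — a donkey pronoun bound across the clause boundary.
Weak reading: every farmer f with some owns-donkey has at least one owns-donkey d such that feeds(f,d) ∧ grooms(f,d).
Per farmer: f1:✓  f2:✓  f3:✓
Every farmer in the restrictor has a witness.

True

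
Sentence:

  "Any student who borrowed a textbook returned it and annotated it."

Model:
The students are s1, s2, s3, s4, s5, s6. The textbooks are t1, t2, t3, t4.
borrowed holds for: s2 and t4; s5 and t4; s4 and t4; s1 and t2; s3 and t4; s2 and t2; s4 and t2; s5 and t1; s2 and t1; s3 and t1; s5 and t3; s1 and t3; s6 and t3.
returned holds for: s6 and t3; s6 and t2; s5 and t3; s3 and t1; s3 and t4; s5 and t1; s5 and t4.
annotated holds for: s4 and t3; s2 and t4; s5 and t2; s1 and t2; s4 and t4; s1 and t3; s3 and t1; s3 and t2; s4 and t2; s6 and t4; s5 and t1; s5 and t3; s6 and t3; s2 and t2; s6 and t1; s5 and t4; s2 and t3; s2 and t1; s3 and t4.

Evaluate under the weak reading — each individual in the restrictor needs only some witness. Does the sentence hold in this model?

"it" takes "a textbook" as antecedent — a donkey pronoun bound across the clause boundary.
Weak reading: every student s with some borrowed-textbook has at least one borrowed-textbook t such that returned(s,t) ∧ annotated(s,t).
Per student: s1:✗  s2:✗  s3:✓  s4:✗  s5:✓  s6:✓
s1 has no witness among its borrowed-textbooks.

False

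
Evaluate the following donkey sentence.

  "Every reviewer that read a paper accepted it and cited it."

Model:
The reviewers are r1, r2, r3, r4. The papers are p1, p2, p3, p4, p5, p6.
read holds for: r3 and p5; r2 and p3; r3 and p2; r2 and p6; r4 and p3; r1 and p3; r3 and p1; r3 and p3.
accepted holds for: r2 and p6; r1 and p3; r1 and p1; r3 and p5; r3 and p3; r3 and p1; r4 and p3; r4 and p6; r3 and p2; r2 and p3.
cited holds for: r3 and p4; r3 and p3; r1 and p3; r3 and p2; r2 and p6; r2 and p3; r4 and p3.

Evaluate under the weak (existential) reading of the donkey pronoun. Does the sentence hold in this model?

"it" takes "a paper" as antecedent — a donkey pronoun bound across the clause boundary.
Weak reading: every reviewer r with some read-paper has at least one read-paper p such that accepted(r,p) ∧ cited(r,p).
Per reviewer: r1:✓  r2:✓  r3:✓  r4:✓
Every reviewer in the restrictor has a witness.

True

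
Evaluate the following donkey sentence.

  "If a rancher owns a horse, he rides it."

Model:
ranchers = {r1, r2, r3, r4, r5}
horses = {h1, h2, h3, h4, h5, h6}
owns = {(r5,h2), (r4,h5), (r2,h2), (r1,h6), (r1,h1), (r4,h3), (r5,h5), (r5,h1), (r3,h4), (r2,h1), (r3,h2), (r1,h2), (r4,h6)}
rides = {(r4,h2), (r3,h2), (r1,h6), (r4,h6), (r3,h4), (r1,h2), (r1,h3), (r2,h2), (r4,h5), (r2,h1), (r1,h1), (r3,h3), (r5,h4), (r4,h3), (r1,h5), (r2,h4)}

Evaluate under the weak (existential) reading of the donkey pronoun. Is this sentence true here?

"it" takes "a horse" as antecedent — a donkey pronoun bound across the clause boundary.
Weak reading: every rancher r with some owns-horse has at least one owns-horse h such that rides(r,h).
Per rancher: r1:✓  r2:✓  r3:✓  r4:✓  r5:✗
r5 has no witness among its owns-horses.

False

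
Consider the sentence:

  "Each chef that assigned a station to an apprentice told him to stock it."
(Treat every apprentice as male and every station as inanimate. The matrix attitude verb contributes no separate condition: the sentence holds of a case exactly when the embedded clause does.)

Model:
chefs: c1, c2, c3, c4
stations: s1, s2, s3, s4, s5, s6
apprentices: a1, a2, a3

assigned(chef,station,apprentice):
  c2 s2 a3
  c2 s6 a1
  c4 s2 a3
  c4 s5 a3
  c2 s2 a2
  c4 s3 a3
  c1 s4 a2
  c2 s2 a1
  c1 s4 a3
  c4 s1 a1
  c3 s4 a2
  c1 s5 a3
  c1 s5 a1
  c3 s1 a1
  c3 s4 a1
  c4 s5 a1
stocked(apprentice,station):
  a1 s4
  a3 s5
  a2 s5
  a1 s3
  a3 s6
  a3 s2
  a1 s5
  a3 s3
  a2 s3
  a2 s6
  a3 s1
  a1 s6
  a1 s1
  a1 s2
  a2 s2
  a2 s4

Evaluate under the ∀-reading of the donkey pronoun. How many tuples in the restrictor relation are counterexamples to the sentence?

1

"him" takes "an apprentice" as antecedent and "it" takes "a station"; both are donkey pronouns co-varying with the restrictor.
Strong reading: for every (c,s,a) with assigned(c,s,a), stocked(a,s).
Restrictor triples: (c1,s4,a2)→stocked(a2,s4) ✓  (c1,s4,a3)→stocked(a3,s4) ✗  (c1,s5,a1)→stocked(a1,s5) ✓  (c1,s5,a3)→stocked(a3,s5) ✓  (c2,s2,a1)→stocked(a1,s2) ✓  (c2,s2,a2)→stocked(a2,s2) ✓  (c2,s2,a3)→stocked(a3,s2) ✓  (c2,s6,a1)→stocked(a1,s6) ✓  (c3,s1,a1)→stocked(a1,s1) ✓  (c3,s4,a1)→stocked(a1,s4) ✓  (c3,s4,a2)→stocked(a2,s4) ✓  (c4,s1,a1)→stocked(a1,s1) ✓  (c4,s2,a3)→stocked(a3,s2) ✓  (c4,s3,a3)→stocked(a3,s3) ✓  (c4,s5,a1)→stocked(a1,s5) ✓  (c4,s5,a3)→stocked(a3,s5) ✓
Counterexamples (restrictor triples failing the scope): 1.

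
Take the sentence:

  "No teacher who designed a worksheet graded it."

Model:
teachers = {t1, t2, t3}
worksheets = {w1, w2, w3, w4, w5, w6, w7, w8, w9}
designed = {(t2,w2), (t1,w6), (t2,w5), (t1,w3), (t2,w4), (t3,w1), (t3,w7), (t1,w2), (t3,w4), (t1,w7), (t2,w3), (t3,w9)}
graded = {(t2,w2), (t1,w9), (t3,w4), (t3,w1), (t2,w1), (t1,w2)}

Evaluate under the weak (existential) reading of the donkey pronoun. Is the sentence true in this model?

False

"it" takes "a worksheet" as antecedent — a donkey pronoun bound across the clause boundary.
Truth condition: for no (t,w) with designed(t,w) does graded(t,w) hold.
Restrictor pairs — does the scope hold? (t1,w2):holds  (t1,w3):fails  (t1,w6):fails  (t1,w7):fails  (t2,w2):holds  (t2,w3):fails  (t2,w4):fails  (t2,w5):fails  (t3,w1):holds  (t3,w4):holds  (t3,w7):fails  (t3,w9):fails
Scope holds for 4 pair(s), so the sentence is false.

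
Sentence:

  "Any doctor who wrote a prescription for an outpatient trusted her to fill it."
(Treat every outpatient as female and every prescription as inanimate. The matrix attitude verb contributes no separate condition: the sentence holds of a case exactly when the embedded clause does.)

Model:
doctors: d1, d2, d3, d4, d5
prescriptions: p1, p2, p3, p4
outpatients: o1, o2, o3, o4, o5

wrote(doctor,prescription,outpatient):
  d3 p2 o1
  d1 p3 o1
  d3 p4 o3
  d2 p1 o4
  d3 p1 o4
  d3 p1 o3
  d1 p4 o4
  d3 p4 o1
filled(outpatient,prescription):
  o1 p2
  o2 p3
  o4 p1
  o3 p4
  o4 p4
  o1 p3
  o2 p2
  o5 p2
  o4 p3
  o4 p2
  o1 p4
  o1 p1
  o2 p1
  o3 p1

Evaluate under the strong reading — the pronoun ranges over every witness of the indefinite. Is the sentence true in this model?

True

"her" takes "an outpatient" as antecedent and "it" takes "a prescription"; both are donkey pronouns co-varying with the restrictor.
Strong reading: for every (d,p,o) with wrote(d,p,o), filled(o,p).
Restrictor triples: (d1,p3,o1)→filled(o1,p3) ✓  (d1,p4,o4)→filled(o4,p4) ✓  (d2,p1,o4)→filled(o4,p1) ✓  (d3,p1,o3)→filled(o3,p1) ✓  (d3,p1,o4)→filled(o4,p1) ✓  (d3,p2,o1)→filled(o1,p2) ✓  (d3,p4,o1)→filled(o1,p4) ✓  (d3,p4,o3)→filled(o3,p4) ✓
Every restrictor triple satisfies the scope.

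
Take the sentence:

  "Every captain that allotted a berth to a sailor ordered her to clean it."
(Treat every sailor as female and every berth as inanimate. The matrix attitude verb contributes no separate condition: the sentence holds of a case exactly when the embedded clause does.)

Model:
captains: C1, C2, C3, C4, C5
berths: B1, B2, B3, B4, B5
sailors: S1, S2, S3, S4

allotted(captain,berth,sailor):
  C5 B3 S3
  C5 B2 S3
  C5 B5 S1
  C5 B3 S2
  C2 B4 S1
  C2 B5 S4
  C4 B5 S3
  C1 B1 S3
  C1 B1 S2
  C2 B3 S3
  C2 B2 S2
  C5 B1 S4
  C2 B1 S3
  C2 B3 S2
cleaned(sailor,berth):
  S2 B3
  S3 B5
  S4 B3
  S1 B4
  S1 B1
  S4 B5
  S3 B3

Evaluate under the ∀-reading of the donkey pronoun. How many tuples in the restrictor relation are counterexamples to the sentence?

7

"her" takes "a sailor" as antecedent and "it" takes "a berth"; both are donkey pronouns co-varying with the restrictor.
Strong reading: for every (c,b,s) with allotted(c,b,s), cleaned(s,b).
Restrictor triples: (C1,B1,S2)→cleaned(S2,B1) ✗  (C1,B1,S3)→cleaned(S3,B1) ✗  (C2,B1,S3)→cleaned(S3,B1) ✗  (C2,B2,S2)→cleaned(S2,B2) ✗  (C2,B3,S2)→cleaned(S2,B3) ✓  (C2,B3,S3)→cleaned(S3,B3) ✓  (C2,B4,S1)→cleaned(S1,B4) ✓  (C2,B5,S4)→cleaned(S4,B5) ✓  (C4,B5,S3)→cleaned(S3,B5) ✓  (C5,B1,S4)→cleaned(S4,B1) ✗  (C5,B2,S3)→cleaned(S3,B2) ✗  (C5,B3,S2)→cleaned(S2,B3) ✓  (C5,B3,S3)→cleaned(S3,B3) ✓  (C5,B5,S1)→cleaned(S1,B5) ✗
Counterexamples (restrictor triples failing the scope): 7.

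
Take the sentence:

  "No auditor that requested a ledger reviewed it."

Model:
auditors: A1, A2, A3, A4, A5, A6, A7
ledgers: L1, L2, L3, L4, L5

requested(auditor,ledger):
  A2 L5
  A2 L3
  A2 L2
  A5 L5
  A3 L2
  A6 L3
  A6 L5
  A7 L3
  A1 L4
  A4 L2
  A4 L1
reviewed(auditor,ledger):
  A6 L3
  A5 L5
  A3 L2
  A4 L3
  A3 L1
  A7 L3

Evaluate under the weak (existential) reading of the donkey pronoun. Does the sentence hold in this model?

False

"it" takes "a ledger" as antecedent — a donkey pronoun bound across the clause boundary.
Truth condition: for no (a,l) with requested(a,l) does reviewed(a,l) hold.
Restrictor pairs — does the scope hold? (A1,L4):fails  (A2,L2):fails  (A2,L3):fails  (A2,L5):fails  (A3,L2):holds  (A4,L1):fails  (A4,L2):fails  (A5,L5):holds  (A6,L3):holds  (A6,L5):fails  (A7,L3):holds
Scope holds for 4 pair(s), so the sentence is false.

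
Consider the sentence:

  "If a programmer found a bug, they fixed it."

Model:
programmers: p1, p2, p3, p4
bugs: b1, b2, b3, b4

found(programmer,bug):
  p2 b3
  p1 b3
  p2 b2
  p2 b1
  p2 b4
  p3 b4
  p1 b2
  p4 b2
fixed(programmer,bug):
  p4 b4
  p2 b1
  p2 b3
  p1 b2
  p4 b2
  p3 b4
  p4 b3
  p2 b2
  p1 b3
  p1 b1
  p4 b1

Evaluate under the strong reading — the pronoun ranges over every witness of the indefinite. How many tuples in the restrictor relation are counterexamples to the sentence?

1

"it" takes "a bug" as antecedent — a donkey pronoun bound across the clause boundary.
Strong reading: for every (p,b) with found(p,b), fixed(p,b).
Restrictor pairs: (p1,b2) ✓  (p1,b3) ✓  (p2,b1) ✓  (p2,b2) ✓  (p2,b3) ✓  (p2,b4) ✗  (p3,b4) ✓  (p4,b2) ✓
Counterexamples (restrictor pairs failing the scope): 1.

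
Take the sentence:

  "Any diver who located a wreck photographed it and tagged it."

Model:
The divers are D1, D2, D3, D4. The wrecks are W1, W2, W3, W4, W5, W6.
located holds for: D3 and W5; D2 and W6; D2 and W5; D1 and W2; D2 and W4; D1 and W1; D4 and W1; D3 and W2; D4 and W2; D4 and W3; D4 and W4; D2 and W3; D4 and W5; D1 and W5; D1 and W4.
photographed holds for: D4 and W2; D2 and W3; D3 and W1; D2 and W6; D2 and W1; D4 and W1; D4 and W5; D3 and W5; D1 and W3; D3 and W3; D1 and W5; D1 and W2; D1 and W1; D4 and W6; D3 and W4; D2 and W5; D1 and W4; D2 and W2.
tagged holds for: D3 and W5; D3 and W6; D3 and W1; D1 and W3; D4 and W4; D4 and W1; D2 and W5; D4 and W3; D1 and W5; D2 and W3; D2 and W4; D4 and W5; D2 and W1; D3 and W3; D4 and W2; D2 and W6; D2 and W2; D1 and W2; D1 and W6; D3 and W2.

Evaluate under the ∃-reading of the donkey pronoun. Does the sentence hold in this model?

True

"it" takes "a wreck" as antecedent — a donkey pronoun bound across the clause boundary.
Weak reading: every diver d with some located-wreck has at least one located-wreck w such that photographed(d,w) ∧ tagged(d,w).
Per diver: D1:✓  D2:✓  D3:✓  D4:✓
Every diver in the restrictor has a witness.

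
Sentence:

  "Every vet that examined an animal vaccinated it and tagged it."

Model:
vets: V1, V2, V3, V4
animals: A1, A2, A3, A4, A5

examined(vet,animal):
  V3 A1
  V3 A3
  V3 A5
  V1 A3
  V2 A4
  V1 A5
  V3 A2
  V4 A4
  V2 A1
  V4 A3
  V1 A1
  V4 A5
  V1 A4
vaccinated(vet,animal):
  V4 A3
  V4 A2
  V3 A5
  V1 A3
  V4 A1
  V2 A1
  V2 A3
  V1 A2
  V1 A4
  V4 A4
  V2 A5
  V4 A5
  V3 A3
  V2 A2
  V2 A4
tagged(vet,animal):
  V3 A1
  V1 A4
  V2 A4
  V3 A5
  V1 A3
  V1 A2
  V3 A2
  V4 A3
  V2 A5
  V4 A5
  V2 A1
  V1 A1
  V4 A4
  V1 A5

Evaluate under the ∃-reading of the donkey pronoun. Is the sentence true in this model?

True

"it" takes "an animal" as antecedent — a donkey pronoun bound across the clause boundary.
Weak reading: every vet v with some examined-animal has at least one examined-animal a such that vaccinated(v,a) ∧ tagged(v,a).
Per vet: V1:✓  V2:✓  V3:✓  V4:✓
Every vet in the restrictor has a witness.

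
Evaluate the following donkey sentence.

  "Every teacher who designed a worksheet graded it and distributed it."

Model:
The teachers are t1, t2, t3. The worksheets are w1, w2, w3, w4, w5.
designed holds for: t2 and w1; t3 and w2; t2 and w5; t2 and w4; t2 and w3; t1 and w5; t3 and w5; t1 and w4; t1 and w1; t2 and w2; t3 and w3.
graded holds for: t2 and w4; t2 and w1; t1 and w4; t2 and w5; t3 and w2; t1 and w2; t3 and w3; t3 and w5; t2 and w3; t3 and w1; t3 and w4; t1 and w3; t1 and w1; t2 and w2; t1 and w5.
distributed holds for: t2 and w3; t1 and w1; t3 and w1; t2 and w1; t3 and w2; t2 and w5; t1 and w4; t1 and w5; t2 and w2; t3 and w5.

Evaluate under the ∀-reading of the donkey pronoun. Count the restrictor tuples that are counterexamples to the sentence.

2

"it" takes "a worksheet" as antecedent — a donkey pronoun bound across the clause boundary.
Strong reading: for every (t,w) with designed(t,w), graded(t,w) ∧ distributed(t,w).
Restrictor pairs: (t1,w1) ✓  (t1,w4) ✓  (t1,w5) ✓  (t2,w1) ✓  (t2,w2) ✓  (t2,w3) ✓  (t2,w4) ✗  (t2,w5) ✓  (t3,w2) ✓  (t3,w3) ✗  (t3,w5) ✓
Counterexamples (restrictor pairs failing the scope): 2.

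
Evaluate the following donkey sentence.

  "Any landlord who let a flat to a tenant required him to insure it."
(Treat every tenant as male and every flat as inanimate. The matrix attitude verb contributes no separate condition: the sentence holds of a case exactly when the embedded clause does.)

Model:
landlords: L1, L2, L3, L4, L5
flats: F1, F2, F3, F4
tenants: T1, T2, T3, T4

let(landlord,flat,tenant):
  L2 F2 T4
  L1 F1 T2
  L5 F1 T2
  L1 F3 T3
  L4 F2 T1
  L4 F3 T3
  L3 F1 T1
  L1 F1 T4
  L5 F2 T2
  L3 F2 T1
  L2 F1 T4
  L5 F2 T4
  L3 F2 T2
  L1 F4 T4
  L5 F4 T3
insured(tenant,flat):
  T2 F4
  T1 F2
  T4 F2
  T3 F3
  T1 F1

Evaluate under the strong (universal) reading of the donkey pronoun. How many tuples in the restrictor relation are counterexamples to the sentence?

8

"him" takes "a tenant" as antecedent and "it" takes "a flat"; both are donkey pronouns co-varying with the restrictor.
Strong reading: for every (l,f,t) with let(l,f,t), insured(t,f).
Restrictor triples: (L1,F1,T2)→insured(T2,F1) ✗  (L1,F1,T4)→insured(T4,F1) ✗  (L1,F3,T3)→insured(T3,F3) ✓  (L1,F4,T4)→insured(T4,F4) ✗  (L2,F1,T4)→insured(T4,F1) ✗  (L2,F2,T4)→insured(T4,F2) ✓  (L3,F1,T1)→insured(T1,F1) ✓  (L3,F2,T1)→insured(T1,F2) ✓  (L3,F2,T2)→insured(T2,F2) ✗  (L4,F2,T1)→insured(T1,F2) ✓  (L4,F3,T3)→insured(T3,F3) ✓  (L5,F1,T2)→insured(T2,F1) ✗  (L5,F2,T2)→insured(T2,F2) ✗  (L5,F2,T4)→insured(T4,F2) ✓  (L5,F4,T3)→insured(T3,F4) ✗
Counterexamples (restrictor triples failing the scope): 8.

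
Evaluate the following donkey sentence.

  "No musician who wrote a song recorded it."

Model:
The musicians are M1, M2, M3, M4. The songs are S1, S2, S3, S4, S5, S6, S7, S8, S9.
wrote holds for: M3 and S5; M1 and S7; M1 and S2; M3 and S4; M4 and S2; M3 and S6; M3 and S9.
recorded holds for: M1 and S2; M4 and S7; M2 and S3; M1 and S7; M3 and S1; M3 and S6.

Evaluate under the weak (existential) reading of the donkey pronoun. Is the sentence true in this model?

"it" takes "a song" as antecedent — a donkey pronoun bound across the clause boundary.
Truth condition: for no (m,s) with wrote(m,s) does recorded(m,s) hold.
Restrictor pairs — does the scope hold? (M1,S2):holds  (M1,S7):holds  (M3,S4):fails  (M3,S5):fails  (M3,S6):holds  (M3,S9):fails  (M4,S2):fails
Scope holds for 3 pair(s), so the sentence is false.

False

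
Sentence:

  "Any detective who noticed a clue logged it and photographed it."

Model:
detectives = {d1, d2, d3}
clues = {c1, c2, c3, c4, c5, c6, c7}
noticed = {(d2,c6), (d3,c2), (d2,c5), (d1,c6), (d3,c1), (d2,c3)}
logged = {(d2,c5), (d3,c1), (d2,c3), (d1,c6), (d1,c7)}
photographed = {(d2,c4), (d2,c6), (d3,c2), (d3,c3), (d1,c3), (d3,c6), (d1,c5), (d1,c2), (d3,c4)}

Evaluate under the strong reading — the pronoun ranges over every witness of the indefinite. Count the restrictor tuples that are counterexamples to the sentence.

6

"it" takes "a clue" as antecedent — a donkey pronoun bound across the clause boundary.
Strong reading: for every (d,c) with noticed(d,c), logged(d,c) ∧ photographed(d,c).
Restrictor pairs: (d1,c6) ✗  (d2,c3) ✗  (d2,c5) ✗  (d2,c6) ✗  (d3,c1) ✗  (d3,c2) ✗
Counterexamples (restrictor pairs failing the scope): 6.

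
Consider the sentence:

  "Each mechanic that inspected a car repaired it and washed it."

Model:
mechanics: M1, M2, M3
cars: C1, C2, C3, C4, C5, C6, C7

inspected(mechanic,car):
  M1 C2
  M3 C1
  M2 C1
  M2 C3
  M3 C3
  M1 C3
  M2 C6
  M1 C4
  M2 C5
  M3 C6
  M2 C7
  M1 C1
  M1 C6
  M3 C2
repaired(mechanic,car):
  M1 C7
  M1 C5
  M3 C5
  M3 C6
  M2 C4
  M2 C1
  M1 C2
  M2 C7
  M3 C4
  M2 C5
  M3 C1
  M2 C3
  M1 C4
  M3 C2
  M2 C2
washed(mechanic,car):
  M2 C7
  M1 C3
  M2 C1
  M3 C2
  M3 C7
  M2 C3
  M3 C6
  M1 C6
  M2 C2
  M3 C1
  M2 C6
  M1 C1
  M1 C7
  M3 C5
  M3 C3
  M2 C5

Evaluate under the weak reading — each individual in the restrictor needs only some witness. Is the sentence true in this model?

"it" takes "a car" as antecedent — a donkey pronoun bound across the clause boundary.
Weak reading: every mechanic m with some inspected-car has at least one inspected-car c such that repaired(m,c) ∧ washed(m,c).
Per mechanic: M1:✗  M2:✓  M3:✓
M1 has no witness among its inspected-cars.

False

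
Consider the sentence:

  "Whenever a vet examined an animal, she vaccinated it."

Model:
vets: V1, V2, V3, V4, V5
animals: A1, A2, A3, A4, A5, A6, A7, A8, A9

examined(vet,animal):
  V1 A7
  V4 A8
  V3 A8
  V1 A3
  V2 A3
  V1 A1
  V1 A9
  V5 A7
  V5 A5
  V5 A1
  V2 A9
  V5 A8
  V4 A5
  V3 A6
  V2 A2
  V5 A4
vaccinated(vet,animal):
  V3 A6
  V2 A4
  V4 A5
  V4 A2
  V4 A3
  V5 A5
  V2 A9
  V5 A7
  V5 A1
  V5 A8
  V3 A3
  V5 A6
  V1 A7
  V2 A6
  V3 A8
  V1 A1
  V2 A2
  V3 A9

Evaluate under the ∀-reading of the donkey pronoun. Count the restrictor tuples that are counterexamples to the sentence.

5

"it" takes "an animal" as antecedent — a donkey pronoun bound across the clause boundary.
Strong reading: for every (v,a) with examined(v,a), vaccinated(v,a).
Restrictor pairs: (V1,A1) ✓  (V1,A3) ✗  (V1,A7) ✓  (V1,A9) ✗  (V2,A2) ✓  (V2,A3) ✗  (V2,A9) ✓  (V3,A6) ✓  (V3,A8) ✓  (V4,A5) ✓  (V4,A8) ✗  (V5,A1) ✓  (V5,A4) ✗  (V5,A5) ✓  (V5,A7) ✓  (V5,A8) ✓
Counterexamples (restrictor pairs failing the scope): 5.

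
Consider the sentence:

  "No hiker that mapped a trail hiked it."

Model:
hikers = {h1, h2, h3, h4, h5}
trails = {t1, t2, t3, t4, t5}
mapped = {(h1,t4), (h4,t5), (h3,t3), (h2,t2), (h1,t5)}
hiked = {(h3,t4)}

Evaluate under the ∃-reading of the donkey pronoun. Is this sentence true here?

True

"it" takes "a trail" as antecedent — a donkey pronoun bound across the clause boundary.
Truth condition: for no (h,t) with mapped(h,t) does hiked(h,t) hold.
Restrictor pairs — does the scope hold? (h1,t4):fails  (h1,t5):fails  (h2,t2):fails  (h3,t3):fails  (h4,t5):fails
Scope holds for no restrictor pair, so the sentence is true.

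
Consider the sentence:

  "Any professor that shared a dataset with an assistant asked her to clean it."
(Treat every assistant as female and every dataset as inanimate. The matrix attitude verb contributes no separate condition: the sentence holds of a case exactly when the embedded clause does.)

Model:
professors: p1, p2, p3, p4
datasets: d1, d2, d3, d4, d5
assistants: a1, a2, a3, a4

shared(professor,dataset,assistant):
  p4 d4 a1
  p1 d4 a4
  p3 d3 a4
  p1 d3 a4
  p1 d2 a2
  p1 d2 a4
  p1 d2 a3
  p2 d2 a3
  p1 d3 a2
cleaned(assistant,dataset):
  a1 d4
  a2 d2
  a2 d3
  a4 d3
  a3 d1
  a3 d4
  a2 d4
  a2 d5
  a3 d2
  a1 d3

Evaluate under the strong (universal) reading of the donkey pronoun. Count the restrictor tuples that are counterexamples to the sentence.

2

"her" takes "an assistant" as antecedent and "it" takes "a dataset"; both are donkey pronouns co-varying with the restrictor.
Strong reading: for every (p,d,a) with shared(p,d,a), cleaned(a,d).
Restrictor triples: (p1,d2,a2)→cleaned(a2,d2) ✓  (p1,d2,a3)→cleaned(a3,d2) ✓  (p1,d2,a4)→cleaned(a4,d2) ✗  (p1,d3,a2)→cleaned(a2,d3) ✓  (p1,d3,a4)→cleaned(a4,d3) ✓  (p1,d4,a4)→cleaned(a4,d4) ✗  (p2,d2,a3)→cleaned(a3,d2) ✓  (p3,d3,a4)→cleaned(a4,d3) ✓  (p4,d4,a1)→cleaned(a1,d4) ✓
Counterexamples (restrictor triples failing the scope): 2.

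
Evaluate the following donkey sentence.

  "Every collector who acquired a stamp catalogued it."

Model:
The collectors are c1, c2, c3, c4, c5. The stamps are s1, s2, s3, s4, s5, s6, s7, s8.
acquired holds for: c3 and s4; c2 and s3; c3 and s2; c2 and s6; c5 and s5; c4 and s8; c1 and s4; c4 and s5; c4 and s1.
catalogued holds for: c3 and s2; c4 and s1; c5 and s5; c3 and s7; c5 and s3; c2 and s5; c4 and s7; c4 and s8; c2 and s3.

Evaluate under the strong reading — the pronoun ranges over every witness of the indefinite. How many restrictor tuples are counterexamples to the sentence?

"it" takes "a stamp" as antecedent — a donkey pronoun bound across the clause boundary.
Strong reading: for every (c,s) with acquired(c,s), catalogued(c,s).
Restrictor pairs: (c1,s4) ✗  (c2,s3) ✓  (c2,s6) ✗  (c3,s2) ✓  (c3,s4) ✗  (c4,s1) ✓  (c4,s5) ✗  (c4,s8) ✓  (c5,s5) ✓
Counterexamples (restrictor pairs failing the scope): 4.

4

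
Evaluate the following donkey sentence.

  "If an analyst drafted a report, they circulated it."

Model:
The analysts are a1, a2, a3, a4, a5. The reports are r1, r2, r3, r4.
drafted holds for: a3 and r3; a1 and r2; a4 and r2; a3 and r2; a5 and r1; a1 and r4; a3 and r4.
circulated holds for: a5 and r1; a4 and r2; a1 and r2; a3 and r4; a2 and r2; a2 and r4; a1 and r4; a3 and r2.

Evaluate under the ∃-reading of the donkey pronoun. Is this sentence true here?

True

"it" takes "a report" as antecedent — a donkey pronoun bound across the clause boundary.
Weak reading: every analyst a with some drafted-report has at least one drafted-report r such that circulated(a,r).
Per analyst: a1:✓  a3:✓  a4:✓  a5:✓
Every analyst in the restrictor has a witness.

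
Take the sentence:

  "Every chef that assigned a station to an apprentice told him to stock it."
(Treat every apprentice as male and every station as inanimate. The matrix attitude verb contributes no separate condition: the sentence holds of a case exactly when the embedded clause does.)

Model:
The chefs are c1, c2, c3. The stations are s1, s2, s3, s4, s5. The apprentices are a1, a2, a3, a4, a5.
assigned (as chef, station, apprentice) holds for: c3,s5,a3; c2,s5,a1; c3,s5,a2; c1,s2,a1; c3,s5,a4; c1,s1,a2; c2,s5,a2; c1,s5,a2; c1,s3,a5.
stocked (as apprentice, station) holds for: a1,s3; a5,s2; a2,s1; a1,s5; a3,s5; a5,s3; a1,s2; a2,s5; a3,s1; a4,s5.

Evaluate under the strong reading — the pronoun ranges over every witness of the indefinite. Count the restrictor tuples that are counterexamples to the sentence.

0

"him" takes "an apprentice" as antecedent and "it" takes "a station"; both are donkey pronouns co-varying with the restrictor.
Strong reading: for every (c,s,a) with assigned(c,s,a), stocked(a,s).
Restrictor triples: (c1,s1,a2)→stocked(a2,s1) ✓  (c1,s2,a1)→stocked(a1,s2) ✓  (c1,s3,a5)→stocked(a5,s3) ✓  (c1,s5,a2)→stocked(a2,s5) ✓  (c2,s5,a1)→stocked(a1,s5) ✓  (c2,s5,a2)→stocked(a2,s5) ✓  (c3,s5,a2)→stocked(a2,s5) ✓  (c3,s5,a3)→stocked(a3,s5) ✓  (c3,s5,a4)→stocked(a4,s5) ✓
Counterexamples (restrictor triples failing the scope): 0.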